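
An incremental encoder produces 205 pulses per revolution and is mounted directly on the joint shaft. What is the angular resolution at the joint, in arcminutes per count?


counts per rev = 205
resolution = 360*60 / 205
= 105.3659 arcmin/count


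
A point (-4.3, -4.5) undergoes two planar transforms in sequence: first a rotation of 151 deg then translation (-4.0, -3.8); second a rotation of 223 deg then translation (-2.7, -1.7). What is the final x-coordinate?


After transform 1:
x1 = cos(151)*-4.3 - sin(151)*-4.5 + -4.0 = 1.9425
y1 = sin(151)*-4.3 + cos(151)*-4.5 + -3.8 = -1.9489
After transform 2:
x2 = cos(223)*1.9425 - sin(223)*-1.9489 + -2.7
= -5.4498


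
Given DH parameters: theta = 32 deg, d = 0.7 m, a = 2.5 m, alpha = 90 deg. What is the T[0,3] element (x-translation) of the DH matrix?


T[0,3] = a * cos(theta)
= 2.5 * cos(32 deg)
= 2.5 * 0.848
= 2.1201


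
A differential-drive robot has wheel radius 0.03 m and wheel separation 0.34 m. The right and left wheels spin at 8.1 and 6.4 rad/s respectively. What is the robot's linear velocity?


vR = r*wR = 0.03*8.1 = 0.243 m/s
vL = r*wL = 0.03*6.4 = 0.192 m/s
v = (vR+vL)/2 = 0.2175 m/s
omega = (vR-vL)/L = 0.15 rad/s
linear velocity = 0.2175 m/s


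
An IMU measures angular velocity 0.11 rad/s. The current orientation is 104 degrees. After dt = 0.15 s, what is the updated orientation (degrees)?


delta_theta = w * dt = 0.11 * 0.15 = 0.0165 rad
= 0.9454 deg
theta_new = 104 + 0.9454 = 104.9454 deg


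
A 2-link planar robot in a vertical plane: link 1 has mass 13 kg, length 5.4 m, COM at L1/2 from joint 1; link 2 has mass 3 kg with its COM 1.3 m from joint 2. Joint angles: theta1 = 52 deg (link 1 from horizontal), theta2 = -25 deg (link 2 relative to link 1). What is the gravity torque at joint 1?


Horizontal distance from joint 1 to link-1 COM:
  x_c1 = (L1/2)*cos(t1) = 2.7 * 0.6157 = 1.6623 m
Horizontal distance from joint 1 to link-2 COM:
  x_c2 = L1*cos(t1) + Lc2*cos(t1+t2)
       = 5.4*0.6157 + 1.3*0.891 = 4.4829 m
tau1 = m1*g*x_c1 + m2*g*x_c2
     = 13*9.81*1.6623 + 3*9.81*4.4829
     = 211.9913 + 131.9312
     = 343.9225 Nm


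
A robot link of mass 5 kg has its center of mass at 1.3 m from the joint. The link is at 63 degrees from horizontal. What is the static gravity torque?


tau = m*g*L*cos(angle)
= 5 * 9.81 * 1.3 * cos(63 deg)
= 5 * 9.81 * 1.3 * 0.454
= 28.9487 Nm


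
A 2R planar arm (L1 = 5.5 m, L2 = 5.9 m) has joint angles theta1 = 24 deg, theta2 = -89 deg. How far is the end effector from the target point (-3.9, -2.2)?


End effector via forward kinematics:
x = L1*cos(t1) + L2*cos(t1+t2) = 7.5179
y = L1*sin(t1) + L2*sin(t1+t2) = -3.1102
Distance to target:
d = sqrt((-3.9 - 7.5179)^2 + (-2.2 - -3.1102)^2)
= sqrt(130.3695 + 0.8284)
= 11.4542 m


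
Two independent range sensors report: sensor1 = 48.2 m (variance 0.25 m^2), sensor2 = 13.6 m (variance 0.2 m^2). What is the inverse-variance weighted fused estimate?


w1 = (1/var1) / (1/var1 + 1/var2)
   = 4.0 / (4.0 + 5.0) = 0.4444
w2 = 1 - w1 = 0.5556
fused = w1*s1 + w2*s2 = 21.4222 + 7.5556
= 28.9778 m


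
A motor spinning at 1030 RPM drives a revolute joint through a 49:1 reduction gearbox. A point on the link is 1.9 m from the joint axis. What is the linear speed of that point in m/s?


omega_motor = 1030 * 2*pi/60 = 107.8613 rad/s
omega_joint = omega_motor / 49 = 2.2013 rad/s
v = omega_joint * r = 2.2013 * 1.9
= 4.1824 m/s


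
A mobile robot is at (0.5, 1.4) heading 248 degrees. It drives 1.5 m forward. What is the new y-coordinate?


y_new = y0 + d*sin(theta)
= 1.4 + 1.5*sin(248)
= 1.4 + -1.3908
= 0.0092


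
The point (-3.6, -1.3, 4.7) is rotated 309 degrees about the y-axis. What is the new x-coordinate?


Rotation about y-axis: x' = x*cos(theta) + z*sin(theta)
= -3.6 * 0.6293 + 4.7 * -0.7771
= -5.9181


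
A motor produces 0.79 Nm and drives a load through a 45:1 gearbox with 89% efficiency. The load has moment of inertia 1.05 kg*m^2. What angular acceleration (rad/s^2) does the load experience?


tau_out = tau_motor * N * eta
= 0.79 * 45 * 0.89 = 31.6395 Nm
alpha = tau_out / I = 31.6395 / 1.05
= 30.1329 rad/s^2


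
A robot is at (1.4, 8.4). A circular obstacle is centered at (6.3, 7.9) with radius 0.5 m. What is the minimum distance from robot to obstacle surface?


center_dist = sqrt((1.4-6.3)^2 + (8.4-7.9)^2)
= sqrt(24.01 + 0.25)
= 4.9254
min_dist = center_dist - radius = 4.9254 - 0.5 = 4.4254 m


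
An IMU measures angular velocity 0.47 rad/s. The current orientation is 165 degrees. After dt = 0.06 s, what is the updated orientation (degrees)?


delta_theta = w * dt = 0.47 * 0.06 = 0.0282 rad
= 1.6157 deg
theta_new = 165 + 1.6157 = 166.6157 deg


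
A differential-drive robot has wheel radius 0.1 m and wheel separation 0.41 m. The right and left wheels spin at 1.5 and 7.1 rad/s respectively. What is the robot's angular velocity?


vR = r*wR = 0.1*1.5 = 0.15 m/s
vL = r*wL = 0.1*7.1 = 0.71 m/s
v = (vR+vL)/2 = 0.43 m/s
omega = (vR-vL)/L = -1.3659 rad/s
angular velocity = -1.3659 rad/s


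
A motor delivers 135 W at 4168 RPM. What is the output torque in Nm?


omega = 4168 * 2*pi/60 = 436.4719 rad/s
tau = P / omega = 135 / 436.4719
= 0.3093 Nm


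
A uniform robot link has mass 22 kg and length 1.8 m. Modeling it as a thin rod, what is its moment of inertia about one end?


I = (1/3) * m * L^2
= (1/3) * 22 * 1.8^2
= 0.333333 * 22 * 3.24
= 23.76 kg*m^2


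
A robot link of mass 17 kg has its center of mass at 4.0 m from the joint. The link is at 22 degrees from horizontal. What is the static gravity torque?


tau = m*g*L*cos(angle)
= 17 * 9.81 * 4.0 * cos(22 deg)
= 17 * 9.81 * 4.0 * 0.9272
= 618.5058 Nm


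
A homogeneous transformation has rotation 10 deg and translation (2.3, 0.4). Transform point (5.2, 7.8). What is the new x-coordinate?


x' = cos(theta)*px - sin(theta)*py + tx
= 0.9848*5.2 - 0.1736*7.8 + 2.3
= 6.0665


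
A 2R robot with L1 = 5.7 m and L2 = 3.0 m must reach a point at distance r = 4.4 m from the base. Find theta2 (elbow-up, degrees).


cos(theta2) = (r^2 - L1^2 - L2^2) / (2*L1*L2)
cos(theta2) = (19.36 - 32.49 - 9.0) / 34.2
cos(theta2) = -0.647076
theta2 = 130.3215 degrees


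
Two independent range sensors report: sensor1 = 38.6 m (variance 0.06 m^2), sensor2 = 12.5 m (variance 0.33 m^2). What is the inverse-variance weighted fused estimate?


w1 = (1/var1) / (1/var1 + 1/var2)
   = 16.6667 / (16.6667 + 3.0303) = 0.8462
w2 = 1 - w1 = 0.1538
fused = w1*s1 + w2*s2 = 32.6615 + 1.9231
= 34.5846 m


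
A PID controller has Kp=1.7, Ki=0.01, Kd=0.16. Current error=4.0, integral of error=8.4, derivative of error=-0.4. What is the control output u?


u = Kp*e + Ki*int(e) + Kd*de/dt
= 1.7*4.0 + 0.01*8.4 + 0.16*(-0.4)
= 6.8 + 0.084 + -0.064
= 6.82


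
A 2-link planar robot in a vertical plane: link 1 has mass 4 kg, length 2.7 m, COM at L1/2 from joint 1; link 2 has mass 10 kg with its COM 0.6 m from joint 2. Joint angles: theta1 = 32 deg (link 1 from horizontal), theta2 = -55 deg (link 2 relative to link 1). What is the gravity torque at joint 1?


Horizontal distance from joint 1 to link-1 COM:
  x_c1 = (L1/2)*cos(t1) = 1.35 * 0.848 = 1.1449 m
Horizontal distance from joint 1 to link-2 COM:
  x_c2 = L1*cos(t1) + Lc2*cos(t1+t2)
       = 2.7*0.848 + 0.6*0.9205 = 2.842 m
tau1 = m1*g*x_c1 + m2*g*x_c2
     = 4*9.81*1.1449 + 10*9.81*2.842
     = 44.9245 + 278.8034
     = 323.7279 Nm


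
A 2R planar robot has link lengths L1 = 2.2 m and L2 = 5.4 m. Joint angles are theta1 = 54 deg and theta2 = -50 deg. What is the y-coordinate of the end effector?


Convert angles to radians: theta1 = 0.9425, theta2 = -0.8727
y = L1*sin(theta1) + L2*sin(theta1+theta2)
y = 1.7798 + 0.3767
y = 2.1565


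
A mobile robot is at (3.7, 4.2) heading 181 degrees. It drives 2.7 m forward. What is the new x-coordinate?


x_new = x0 + d*cos(theta)
= 3.7 + 2.7*cos(181)
= 3.7 + -2.6996
= 1.0004


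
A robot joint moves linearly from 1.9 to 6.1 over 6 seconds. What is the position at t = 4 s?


s = t/T = 4/6 = 0.6667
p(t) = p0 + (pf-p0)*s
= 1.9 + (6.1 - 1.9) * 0.6667
= 4.7


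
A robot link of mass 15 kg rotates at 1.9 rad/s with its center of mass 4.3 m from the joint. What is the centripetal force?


F = m * omega^2 * r
= 15 * 1.9^2 * 4.3
= 15 * 3.61 * 4.3
= 232.845 N


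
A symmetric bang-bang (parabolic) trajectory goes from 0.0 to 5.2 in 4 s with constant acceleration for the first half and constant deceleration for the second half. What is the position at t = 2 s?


Symmetric rest-to-rest: each phase covers (pf-p0)/2 in time T/2. 0.5*a*(T/2)^2 = (pf-p0)/2 => a = 4*(pf-p0)/T^2
a = 4*(5.2-0.0)/4^2 = 1.3
t = 2 is in the acceleration phase (t <= T/2).
p = p0 + 0.5*a*t^2 = 0.0 + 0.5*1.3*2^2
= 2.6


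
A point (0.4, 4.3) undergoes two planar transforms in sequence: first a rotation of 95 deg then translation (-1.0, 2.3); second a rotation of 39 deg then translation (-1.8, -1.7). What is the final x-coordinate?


After transform 1:
x1 = cos(95)*0.4 - sin(95)*4.3 + -1.0 = -5.3185
y1 = sin(95)*0.4 + cos(95)*4.3 + 2.3 = 2.3237
After transform 2:
x2 = cos(39)*-5.3185 - sin(39)*2.3237 + -1.8
= -7.3956


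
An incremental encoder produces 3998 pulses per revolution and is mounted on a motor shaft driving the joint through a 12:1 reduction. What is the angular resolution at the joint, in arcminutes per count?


counts per rev = 3998
effective counts at joint = 3998 * 12 = 47976
resolution = 360*60 / 47976
= 0.4502 arcmin/count


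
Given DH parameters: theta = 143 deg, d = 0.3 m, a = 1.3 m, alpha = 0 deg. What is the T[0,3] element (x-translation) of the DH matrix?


T[0,3] = a * cos(theta)
= 1.3 * cos(143 deg)
= 1.3 * -0.7986
= -1.0382


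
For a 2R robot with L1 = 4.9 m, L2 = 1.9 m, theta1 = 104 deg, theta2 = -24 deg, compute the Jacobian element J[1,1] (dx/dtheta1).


J[1,1] = -L1*sin(t1) - L2*sin(t1+t2)
= -4.9*sin(104) - 1.9*sin(80)
= -6.6256


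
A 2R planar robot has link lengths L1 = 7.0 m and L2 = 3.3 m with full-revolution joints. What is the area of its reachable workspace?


r_max = L1 + L2 = 10.3 m
r_min = |L1 - L2| = 3.7 m
Area = pi*(r_max^2 - r_min^2)
= pi*(106.09 - 13.69)
= pi * 92.4
= 290.2832 m^2


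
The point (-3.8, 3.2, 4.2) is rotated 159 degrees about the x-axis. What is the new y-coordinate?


Rotation about x-axis: y' = y*cos(theta) - z*sin(theta)
= 3.2 * -0.9336 - 4.2 * 0.3584
= -4.4926


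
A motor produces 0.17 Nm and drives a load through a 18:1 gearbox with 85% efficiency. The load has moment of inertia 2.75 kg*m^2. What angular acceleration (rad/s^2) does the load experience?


tau_out = tau_motor * N * eta
= 0.17 * 18 * 0.85 = 2.601 Nm
alpha = tau_out / I = 2.601 / 2.75
= 0.9458 rad/s^2


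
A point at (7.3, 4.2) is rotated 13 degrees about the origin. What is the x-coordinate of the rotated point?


x' = x*cos(theta) - y*sin(theta)
cos(13 deg) = 0.9744, sin(13 deg) = 0.225
x' = 7.3 * 0.9744 - 4.2 * 0.225
= 7.1129 - 0.9448
= 6.1681


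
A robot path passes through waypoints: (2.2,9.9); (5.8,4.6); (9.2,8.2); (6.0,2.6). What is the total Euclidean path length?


Segment lengths:
  seg1 = sqrt((3.6)^2 + (-5.3)^2) = 6.407
  seg2 = sqrt((3.4)^2 + (3.6)^2) = 4.9518
  seg3 = sqrt((-3.2)^2 + (-5.6)^2) = 6.4498
Total = 17.8086


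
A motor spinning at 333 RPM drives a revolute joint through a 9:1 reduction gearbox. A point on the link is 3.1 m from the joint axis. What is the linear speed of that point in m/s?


omega_motor = 333 * 2*pi/60 = 34.8717 rad/s
omega_joint = omega_motor / 9 = 3.8746 rad/s
v = omega_joint * r = 3.8746 * 3.1
= 12.0114 m/s


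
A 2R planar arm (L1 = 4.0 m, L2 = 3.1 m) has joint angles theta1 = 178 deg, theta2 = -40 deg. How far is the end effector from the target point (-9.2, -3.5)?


End effector via forward kinematics:
x = L1*cos(t1) + L2*cos(t1+t2) = -6.3013
y = L1*sin(t1) + L2*sin(t1+t2) = 2.2139
Distance to target:
d = sqrt((-9.2 - -6.3013)^2 + (-3.5 - 2.2139)^2)
= sqrt(8.4024 + 32.6487)
= 6.4071 m


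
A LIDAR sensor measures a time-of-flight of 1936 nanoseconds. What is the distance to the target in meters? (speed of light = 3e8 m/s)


tof = 1936 ns = 1.936e-06 s
dist = c * tof / 2
= 3e8 * 1.936e-06 / 2
= 290.4 m


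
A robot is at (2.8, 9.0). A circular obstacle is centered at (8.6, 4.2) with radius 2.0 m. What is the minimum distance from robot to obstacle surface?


center_dist = sqrt((2.8-8.6)^2 + (9.0-4.2)^2)
= sqrt(33.64 + 23.04)
= 7.5286
min_dist = center_dist - radius = 7.5286 - 2.0 = 5.5286 m


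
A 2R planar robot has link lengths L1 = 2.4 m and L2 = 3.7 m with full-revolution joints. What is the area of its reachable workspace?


r_max = L1 + L2 = 6.1 m
r_min = |L1 - L2| = 1.3 m
Area = pi*(r_max^2 - r_min^2)
= pi*(37.21 - 1.69)
= pi * 35.52
= 111.5894 m^2


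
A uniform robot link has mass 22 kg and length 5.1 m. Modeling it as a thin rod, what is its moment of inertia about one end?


I = (1/3) * m * L^2
= (1/3) * 22 * 5.1^2
= 0.333333 * 22 * 26.01
= 190.74 kg*m^2


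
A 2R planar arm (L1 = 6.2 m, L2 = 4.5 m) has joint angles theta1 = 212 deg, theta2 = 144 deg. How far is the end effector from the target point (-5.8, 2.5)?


End effector via forward kinematics:
x = L1*cos(t1) + L2*cos(t1+t2) = -0.7689
y = L1*sin(t1) + L2*sin(t1+t2) = -3.5994
Distance to target:
d = sqrt((-5.8 - -0.7689)^2 + (2.5 - -3.5994)^2)
= sqrt(25.3124 + 37.2027)
= 7.9066 m


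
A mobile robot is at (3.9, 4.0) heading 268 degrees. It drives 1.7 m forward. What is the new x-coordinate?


x_new = x0 + d*cos(theta)
= 3.9 + 1.7*cos(268)
= 3.9 + -0.0593
= 3.8407


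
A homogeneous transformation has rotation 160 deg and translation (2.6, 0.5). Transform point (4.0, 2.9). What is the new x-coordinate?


x' = cos(theta)*px - sin(theta)*py + tx
= -0.9397*4.0 - 0.342*2.9 + 2.6
= -2.1506


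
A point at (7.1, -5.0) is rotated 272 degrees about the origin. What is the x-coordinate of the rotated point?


x' = x*cos(theta) - y*sin(theta)
cos(272 deg) = 0.0349, sin(272 deg) = -0.9994
x' = 7.1 * 0.0349 - -5.0 * -0.9994
= 0.2478 - 4.997
= -4.7492


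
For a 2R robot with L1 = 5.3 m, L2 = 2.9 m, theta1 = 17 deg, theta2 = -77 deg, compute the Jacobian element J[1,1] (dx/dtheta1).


J[1,1] = -L1*sin(t1) - L2*sin(t1+t2)
= -5.3*sin(17) - 2.9*sin(-60)
= 0.9619


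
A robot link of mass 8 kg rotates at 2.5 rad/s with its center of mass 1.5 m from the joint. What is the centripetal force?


F = m * omega^2 * r
= 8 * 2.5^2 * 1.5
= 8 * 6.25 * 1.5
= 75.0 N


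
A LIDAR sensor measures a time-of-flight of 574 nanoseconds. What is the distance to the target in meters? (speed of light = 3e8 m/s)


tof = 574 ns = 5.74e-07 s
dist = c * tof / 2
= 3e8 * 5.74e-07 / 2
= 86.1 m


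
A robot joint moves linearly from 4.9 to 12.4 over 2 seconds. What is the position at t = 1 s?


s = t/T = 1/2 = 0.5
p(t) = p0 + (pf-p0)*s
= 4.9 + (12.4 - 4.9) * 0.5
= 8.65


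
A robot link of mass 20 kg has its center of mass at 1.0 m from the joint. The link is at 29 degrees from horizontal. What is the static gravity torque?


tau = m*g*L*cos(angle)
= 20 * 9.81 * 1.0 * cos(29 deg)
= 20 * 9.81 * 1.0 * 0.8746
= 171.6004 Nm


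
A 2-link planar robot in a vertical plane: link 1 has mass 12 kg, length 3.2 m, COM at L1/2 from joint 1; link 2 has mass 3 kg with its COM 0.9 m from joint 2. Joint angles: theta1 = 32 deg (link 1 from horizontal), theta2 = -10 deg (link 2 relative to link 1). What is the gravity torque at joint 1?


Horizontal distance from joint 1 to link-1 COM:
  x_c1 = (L1/2)*cos(t1) = 1.6 * 0.848 = 1.3569 m
Horizontal distance from joint 1 to link-2 COM:
  x_c2 = L1*cos(t1) + Lc2*cos(t1+t2)
       = 3.2*0.848 + 0.9*0.9272 = 3.5482 m
tau1 = m1*g*x_c1 + m2*g*x_c2
     = 12*9.81*1.3569 + 3*9.81*3.5482
     = 159.7316 + 104.4241
     = 264.1557 Nm


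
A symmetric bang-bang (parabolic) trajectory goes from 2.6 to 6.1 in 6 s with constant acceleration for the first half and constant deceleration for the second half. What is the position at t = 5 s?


Symmetric rest-to-rest: each phase covers (pf-p0)/2 in time T/2. 0.5*a*(T/2)^2 = (pf-p0)/2 => a = 4*(pf-p0)/T^2
a = 4*(6.1-2.6)/6^2 = 0.3889
t = 5 is in the deceleration phase (t > T/2).
p = pf - 0.5*a*(T-t)^2 = 6.1 - 0.5*0.3889*1^2
= 5.9056


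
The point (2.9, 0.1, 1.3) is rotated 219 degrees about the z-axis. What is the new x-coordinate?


Rotation about z-axis: x' = x*cos(theta) - y*sin(theta)
= 2.9 * -0.7771 - 0.1 * -0.6293
= -2.1908


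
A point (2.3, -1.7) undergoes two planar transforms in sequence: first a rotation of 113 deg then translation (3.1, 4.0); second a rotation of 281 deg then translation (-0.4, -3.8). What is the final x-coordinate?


After transform 1:
x1 = cos(113)*2.3 - sin(113)*-1.7 + 3.1 = 3.7662
y1 = sin(113)*2.3 + cos(113)*-1.7 + 4.0 = 6.7814
After transform 2:
x2 = cos(281)*3.7662 - sin(281)*6.7814 + -0.4
= 6.9754


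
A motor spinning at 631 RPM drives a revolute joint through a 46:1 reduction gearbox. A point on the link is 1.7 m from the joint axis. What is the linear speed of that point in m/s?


omega_motor = 631 * 2*pi/60 = 66.0782 rad/s
omega_joint = omega_motor / 46 = 1.4365 rad/s
v = omega_joint * r = 1.4365 * 1.7
= 2.442 m/s


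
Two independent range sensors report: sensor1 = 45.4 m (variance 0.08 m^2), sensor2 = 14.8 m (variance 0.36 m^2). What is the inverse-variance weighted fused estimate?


w1 = (1/var1) / (1/var1 + 1/var2)
   = 12.5 / (12.5 + 2.7778) = 0.8182
w2 = 1 - w1 = 0.1818
fused = w1*s1 + w2*s2 = 37.1455 + 2.6909
= 39.8364 m


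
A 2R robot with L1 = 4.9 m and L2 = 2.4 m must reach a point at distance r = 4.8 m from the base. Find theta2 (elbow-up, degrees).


cos(theta2) = (r^2 - L1^2 - L2^2) / (2*L1*L2)
cos(theta2) = (23.04 - 24.01 - 5.76) / 23.52
cos(theta2) = -0.286139
theta2 = 106.627 degrees


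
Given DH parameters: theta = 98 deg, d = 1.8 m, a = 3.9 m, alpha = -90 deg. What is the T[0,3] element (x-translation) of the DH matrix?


T[0,3] = a * cos(theta)
= 3.9 * cos(98 deg)
= 3.9 * -0.1392
= -0.5428


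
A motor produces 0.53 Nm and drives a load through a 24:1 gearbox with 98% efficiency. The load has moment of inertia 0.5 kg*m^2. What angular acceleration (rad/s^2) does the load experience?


tau_out = tau_motor * N * eta
= 0.53 * 24 * 0.98 = 12.4656 Nm
alpha = tau_out / I = 12.4656 / 0.5
= 24.9312 rad/s^2


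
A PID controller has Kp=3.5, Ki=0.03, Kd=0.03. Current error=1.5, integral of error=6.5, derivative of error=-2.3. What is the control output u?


u = Kp*e + Ki*int(e) + Kd*de/dt
= 3.5*1.5 + 0.03*6.5 + 0.03*(-2.3)
= 5.25 + 0.195 + -0.069
= 5.376


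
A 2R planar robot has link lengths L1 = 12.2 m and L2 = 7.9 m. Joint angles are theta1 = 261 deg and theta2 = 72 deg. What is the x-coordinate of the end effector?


Convert angles to radians: theta1 = 4.5553, theta2 = 1.2566
x = L1*cos(theta1) + L2*cos(theta1+theta2)
x = -1.9085 + 7.039
x = 5.1305


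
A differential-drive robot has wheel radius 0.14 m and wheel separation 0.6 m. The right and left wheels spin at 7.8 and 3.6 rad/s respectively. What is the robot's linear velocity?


vR = r*wR = 0.14*7.8 = 1.092 m/s
vL = r*wL = 0.14*3.6 = 0.504 m/s
v = (vR+vL)/2 = 0.798 m/s
omega = (vR-vL)/L = 0.98 rad/s
linear velocity = 0.798 m/s


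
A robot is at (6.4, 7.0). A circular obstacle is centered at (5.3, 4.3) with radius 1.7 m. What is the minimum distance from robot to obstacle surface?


center_dist = sqrt((6.4-5.3)^2 + (7.0-4.3)^2)
= sqrt(1.21 + 7.29)
= 2.9155
min_dist = center_dist - radius = 2.9155 - 1.7 = 1.2155 m


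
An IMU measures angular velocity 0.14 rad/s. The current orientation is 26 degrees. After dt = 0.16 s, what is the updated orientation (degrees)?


delta_theta = w * dt = 0.14 * 0.16 = 0.0224 rad
= 1.2834 deg
theta_new = 26 + 1.2834 = 27.2834 deg


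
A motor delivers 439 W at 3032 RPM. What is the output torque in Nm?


omega = 3032 * 2*pi/60 = 317.5103 rad/s
tau = P / omega = 439 / 317.5103
= 1.3826 Nm


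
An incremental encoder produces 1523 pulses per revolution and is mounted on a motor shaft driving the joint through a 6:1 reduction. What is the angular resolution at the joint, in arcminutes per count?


counts per rev = 1523
effective counts at joint = 1523 * 6 = 9138
resolution = 360*60 / 9138
= 2.3638 arcmin/count


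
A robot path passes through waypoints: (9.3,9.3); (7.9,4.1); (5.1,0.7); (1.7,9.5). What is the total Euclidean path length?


Segment lengths:
  seg1 = sqrt((-1.4)^2 + (-5.2)^2) = 5.3852
  seg2 = sqrt((-2.8)^2 + (-3.4)^2) = 4.4045
  seg3 = sqrt((-3.4)^2 + (8.8)^2) = 9.434
Total = 19.2237


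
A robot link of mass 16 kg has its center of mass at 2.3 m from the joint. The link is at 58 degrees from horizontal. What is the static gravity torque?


tau = m*g*L*cos(angle)
= 16 * 9.81 * 2.3 * cos(58 deg)
= 16 * 9.81 * 2.3 * 0.5299
= 191.3051 Nm


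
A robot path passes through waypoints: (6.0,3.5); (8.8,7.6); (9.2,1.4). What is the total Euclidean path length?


Segment lengths:
  seg1 = sqrt((2.8)^2 + (4.1)^2) = 4.9649
  seg2 = sqrt((0.4)^2 + (-6.2)^2) = 6.2129
Total = 11.1778


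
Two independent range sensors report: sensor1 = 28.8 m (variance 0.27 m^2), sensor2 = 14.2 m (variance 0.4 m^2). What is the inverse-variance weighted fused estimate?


w1 = (1/var1) / (1/var1 + 1/var2)
   = 3.7037 / (3.7037 + 2.5) = 0.597
w2 = 1 - w1 = 0.403
fused = w1*s1 + w2*s2 = 17.194 + 5.7224
= 22.9164 m


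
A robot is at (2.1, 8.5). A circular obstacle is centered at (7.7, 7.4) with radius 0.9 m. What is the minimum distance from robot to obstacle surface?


center_dist = sqrt((2.1-7.7)^2 + (8.5-7.4)^2)
= sqrt(31.36 + 1.21)
= 5.707
min_dist = center_dist - radius = 5.707 - 0.9 = 4.807 m


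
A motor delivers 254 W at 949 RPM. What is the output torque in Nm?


omega = 949 * 2*pi/60 = 99.379 rad/s
tau = P / omega = 254 / 99.379
= 2.5559 Nm


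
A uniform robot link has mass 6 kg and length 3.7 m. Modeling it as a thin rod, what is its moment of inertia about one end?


I = (1/3) * m * L^2
= (1/3) * 6 * 3.7^2
= 0.333333 * 6 * 13.69
= 27.38 kg*m^2


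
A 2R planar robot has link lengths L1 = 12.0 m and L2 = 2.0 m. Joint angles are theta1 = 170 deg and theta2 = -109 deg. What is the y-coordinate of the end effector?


Convert angles to radians: theta1 = 2.9671, theta2 = -1.9024
y = L1*sin(theta1) + L2*sin(theta1+theta2)
y = 2.0838 + 1.7492
y = 3.833


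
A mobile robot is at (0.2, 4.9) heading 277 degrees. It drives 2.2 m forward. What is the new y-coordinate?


y_new = y0 + d*sin(theta)
= 4.9 + 2.2*sin(277)
= 4.9 + -2.1836
= 2.7164


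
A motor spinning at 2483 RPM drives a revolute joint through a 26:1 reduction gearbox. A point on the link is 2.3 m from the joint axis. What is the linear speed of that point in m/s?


omega_motor = 2483 * 2*pi/60 = 260.0192 rad/s
omega_joint = omega_motor / 26 = 10.0007 rad/s
v = omega_joint * r = 10.0007 * 2.3
= 23.0017 m/s


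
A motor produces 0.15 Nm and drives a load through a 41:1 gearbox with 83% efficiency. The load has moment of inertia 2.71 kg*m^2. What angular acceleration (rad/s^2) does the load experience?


tau_out = tau_motor * N * eta
= 0.15 * 41 * 0.83 = 5.1045 Nm
alpha = tau_out / I = 5.1045 / 2.71
= 1.8836 rad/s^2


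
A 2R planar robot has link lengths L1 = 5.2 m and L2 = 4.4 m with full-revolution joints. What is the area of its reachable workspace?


r_max = L1 + L2 = 9.6 m
r_min = |L1 - L2| = 0.8 m
Area = pi*(r_max^2 - r_min^2)
= pi*(92.16 - 0.64)
= pi * 91.52
= 287.5186 m^2


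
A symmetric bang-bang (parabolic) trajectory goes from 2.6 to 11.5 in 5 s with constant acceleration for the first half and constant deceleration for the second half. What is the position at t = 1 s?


Symmetric rest-to-rest: each phase covers (pf-p0)/2 in time T/2. 0.5*a*(T/2)^2 = (pf-p0)/2 => a = 4*(pf-p0)/T^2
a = 4*(11.5-2.6)/5^2 = 1.424
t = 1 is in the acceleration phase (t <= T/2).
p = p0 + 0.5*a*t^2 = 2.6 + 0.5*1.424*1^2
= 3.312


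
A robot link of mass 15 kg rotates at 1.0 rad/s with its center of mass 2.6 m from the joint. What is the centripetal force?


F = m * omega^2 * r
= 15 * 1.0^2 * 2.6
= 15 * 1.0 * 2.6
= 39.0 N


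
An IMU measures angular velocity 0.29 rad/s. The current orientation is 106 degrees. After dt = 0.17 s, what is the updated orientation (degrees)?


delta_theta = w * dt = 0.29 * 0.17 = 0.0493 rad
= 2.8247 deg
theta_new = 106 + 2.8247 = 108.8247 deg


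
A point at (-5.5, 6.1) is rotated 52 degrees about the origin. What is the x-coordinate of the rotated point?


x' = x*cos(theta) - y*sin(theta)
cos(52 deg) = 0.6157, sin(52 deg) = 0.788
x' = -5.5 * 0.6157 - 6.1 * 0.788
= -3.3861 - 4.8069
= -8.193


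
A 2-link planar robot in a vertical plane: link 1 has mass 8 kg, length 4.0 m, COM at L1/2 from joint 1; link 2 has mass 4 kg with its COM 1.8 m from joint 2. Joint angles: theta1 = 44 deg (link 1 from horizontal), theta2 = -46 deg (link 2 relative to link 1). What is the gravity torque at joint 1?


Horizontal distance from joint 1 to link-1 COM:
  x_c1 = (L1/2)*cos(t1) = 2.0 * 0.7193 = 1.4387 m
Horizontal distance from joint 1 to link-2 COM:
  x_c2 = L1*cos(t1) + Lc2*cos(t1+t2)
       = 4.0*0.7193 + 1.8*0.9994 = 4.6763 m
tau1 = m1*g*x_c1 + m2*g*x_c2
     = 8*9.81*1.4387 + 4*9.81*4.6763
     = 112.9076 + 183.4965
     = 296.4041 Nm


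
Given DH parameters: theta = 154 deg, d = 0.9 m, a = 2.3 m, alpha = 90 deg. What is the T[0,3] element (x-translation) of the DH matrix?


T[0,3] = a * cos(theta)
= 2.3 * cos(154 deg)
= 2.3 * -0.8988
= -2.0672


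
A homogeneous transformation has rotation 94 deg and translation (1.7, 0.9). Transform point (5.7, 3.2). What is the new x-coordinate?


x' = cos(theta)*px - sin(theta)*py + tx
= -0.0698*5.7 - 0.9976*3.2 + 1.7
= -1.8898


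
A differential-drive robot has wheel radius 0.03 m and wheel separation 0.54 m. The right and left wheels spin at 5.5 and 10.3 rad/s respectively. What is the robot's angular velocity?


vR = r*wR = 0.03*5.5 = 0.165 m/s
vL = r*wL = 0.03*10.3 = 0.309 m/s
v = (vR+vL)/2 = 0.237 m/s
omega = (vR-vL)/L = -0.2667 rad/s
angular velocity = -0.2667 rad/s


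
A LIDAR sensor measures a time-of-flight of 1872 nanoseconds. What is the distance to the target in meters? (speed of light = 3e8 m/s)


tof = 1872 ns = 1.872e-06 s
dist = c * tof / 2
= 3e8 * 1.872e-06 / 2
= 280.8 m


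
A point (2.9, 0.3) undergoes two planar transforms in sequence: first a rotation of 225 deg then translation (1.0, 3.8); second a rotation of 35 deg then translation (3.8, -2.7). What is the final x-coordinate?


After transform 1:
x1 = cos(225)*2.9 - sin(225)*0.3 + 1.0 = -0.8385
y1 = sin(225)*2.9 + cos(225)*0.3 + 3.8 = 1.5373
After transform 2:
x2 = cos(35)*-0.8385 - sin(35)*1.5373 + 3.8
= 2.2314


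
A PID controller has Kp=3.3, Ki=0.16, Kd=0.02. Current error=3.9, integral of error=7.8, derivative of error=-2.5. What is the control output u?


u = Kp*e + Ki*int(e) + Kd*de/dt
= 3.3*3.9 + 0.16*7.8 + 0.02*(-2.5)
= 12.87 + 1.248 + -0.05
= 14.068


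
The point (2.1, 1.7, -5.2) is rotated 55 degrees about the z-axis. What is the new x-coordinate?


Rotation about z-axis: x' = x*cos(theta) - y*sin(theta)
= 2.1 * 0.5736 - 1.7 * 0.8192
= -0.188


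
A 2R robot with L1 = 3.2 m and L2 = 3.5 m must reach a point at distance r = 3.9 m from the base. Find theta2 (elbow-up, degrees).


cos(theta2) = (r^2 - L1^2 - L2^2) / (2*L1*L2)
cos(theta2) = (15.21 - 10.24 - 12.25) / 22.4
cos(theta2) = -0.325
theta2 = 108.9656 degrees


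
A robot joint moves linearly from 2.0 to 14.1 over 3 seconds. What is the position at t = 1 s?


s = t/T = 1/3 = 0.3333
p(t) = p0 + (pf-p0)*s
= 2.0 + (14.1 - 2.0) * 0.3333
= 6.0333


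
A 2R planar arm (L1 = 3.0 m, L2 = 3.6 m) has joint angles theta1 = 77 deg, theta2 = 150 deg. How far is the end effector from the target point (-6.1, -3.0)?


End effector via forward kinematics:
x = L1*cos(t1) + L2*cos(t1+t2) = -1.7803
y = L1*sin(t1) + L2*sin(t1+t2) = 0.2902
Distance to target:
d = sqrt((-6.1 - -1.7803)^2 + (-3.0 - 0.2902)^2)
= sqrt(18.6595 + 10.8257)
= 5.43 m


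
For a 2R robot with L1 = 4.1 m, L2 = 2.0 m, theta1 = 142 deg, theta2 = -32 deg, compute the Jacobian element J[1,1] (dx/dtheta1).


J[1,1] = -L1*sin(t1) - L2*sin(t1+t2)
= -4.1*sin(142) - 2.0*sin(110)
= -4.4036


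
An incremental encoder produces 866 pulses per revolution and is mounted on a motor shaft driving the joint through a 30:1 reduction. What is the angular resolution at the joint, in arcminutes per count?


counts per rev = 866
effective counts at joint = 866 * 30 = 25980
resolution = 360*60 / 25980
= 0.8314 arcmin/count


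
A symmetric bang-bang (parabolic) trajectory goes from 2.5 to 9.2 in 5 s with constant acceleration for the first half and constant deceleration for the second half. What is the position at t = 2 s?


Symmetric rest-to-rest: each phase covers (pf-p0)/2 in time T/2. 0.5*a*(T/2)^2 = (pf-p0)/2 => a = 4*(pf-p0)/T^2
a = 4*(9.2-2.5)/5^2 = 1.072
t = 2 is in the acceleration phase (t <= T/2).
p = p0 + 0.5*a*t^2 = 2.5 + 0.5*1.072*2^2
= 4.644


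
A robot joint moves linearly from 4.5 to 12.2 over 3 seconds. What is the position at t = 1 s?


s = t/T = 1/3 = 0.3333
p(t) = p0 + (pf-p0)*s
= 4.5 + (12.2 - 4.5) * 0.3333
= 7.0667


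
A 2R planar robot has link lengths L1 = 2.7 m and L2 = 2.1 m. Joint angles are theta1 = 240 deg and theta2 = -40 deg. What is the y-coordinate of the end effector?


Convert angles to radians: theta1 = 4.1888, theta2 = -0.6981
y = L1*sin(theta1) + L2*sin(theta1+theta2)
y = -2.3383 + -0.7182
y = -3.0565


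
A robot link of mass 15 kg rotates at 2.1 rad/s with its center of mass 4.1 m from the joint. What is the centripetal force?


F = m * omega^2 * r
= 15 * 2.1^2 * 4.1
= 15 * 4.41 * 4.1
= 271.215 N


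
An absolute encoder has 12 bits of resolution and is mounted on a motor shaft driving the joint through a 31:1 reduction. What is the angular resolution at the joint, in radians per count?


counts = 2^12 = 4096
effective counts at joint = 4096 * 31 = 126976
resolution = 2*pi / 126976
= 4.9483e-05 rad/count


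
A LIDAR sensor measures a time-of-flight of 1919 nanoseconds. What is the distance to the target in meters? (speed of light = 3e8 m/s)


tof = 1919 ns = 1.919e-06 s
dist = c * tof / 2
= 3e8 * 1.919e-06 / 2
= 287.85 m


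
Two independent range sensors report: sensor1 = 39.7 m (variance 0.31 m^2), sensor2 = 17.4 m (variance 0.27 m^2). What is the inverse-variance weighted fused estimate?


w1 = (1/var1) / (1/var1 + 1/var2)
   = 3.2258 / (3.2258 + 3.7037) = 0.4655
w2 = 1 - w1 = 0.5345
fused = w1*s1 + w2*s2 = 18.481 + 9.3
= 27.781 m


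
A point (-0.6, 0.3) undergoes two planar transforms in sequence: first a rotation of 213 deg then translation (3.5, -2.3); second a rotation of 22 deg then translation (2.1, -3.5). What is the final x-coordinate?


After transform 1:
x1 = cos(213)*-0.6 - sin(213)*0.3 + 3.5 = 4.1666
y1 = sin(213)*-0.6 + cos(213)*0.3 + -2.3 = -2.2248
After transform 2:
x2 = cos(22)*4.1666 - sin(22)*-2.2248 + 2.1
= 6.7966


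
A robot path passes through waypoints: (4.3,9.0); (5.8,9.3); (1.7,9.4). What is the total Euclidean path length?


Segment lengths:
  seg1 = sqrt((1.5)^2 + (0.3)^2) = 1.5297
  seg2 = sqrt((-4.1)^2 + (0.1)^2) = 4.1012
Total = 5.6309


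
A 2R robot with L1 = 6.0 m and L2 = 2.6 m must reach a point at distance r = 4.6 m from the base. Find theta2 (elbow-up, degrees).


cos(theta2) = (r^2 - L1^2 - L2^2) / (2*L1*L2)
cos(theta2) = (21.16 - 36.0 - 6.76) / 31.2
cos(theta2) = -0.692308
theta2 = 133.8131 degrees


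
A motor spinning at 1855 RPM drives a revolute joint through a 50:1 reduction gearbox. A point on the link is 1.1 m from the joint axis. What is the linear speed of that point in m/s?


omega_motor = 1855 * 2*pi/60 = 194.2551 rad/s
omega_joint = omega_motor / 50 = 3.8851 rad/s
v = omega_joint * r = 3.8851 * 1.1
= 4.2736 m/s


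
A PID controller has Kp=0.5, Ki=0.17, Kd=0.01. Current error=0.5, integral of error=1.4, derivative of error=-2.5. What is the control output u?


u = Kp*e + Ki*int(e) + Kd*de/dt
= 0.5*0.5 + 0.17*1.4 + 0.01*(-2.5)
= 0.25 + 0.238 + -0.025
= 0.463


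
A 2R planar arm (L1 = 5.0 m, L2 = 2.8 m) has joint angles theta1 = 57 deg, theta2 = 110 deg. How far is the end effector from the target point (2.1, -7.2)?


End effector via forward kinematics:
x = L1*cos(t1) + L2*cos(t1+t2) = -0.005
y = L1*sin(t1) + L2*sin(t1+t2) = 4.8232
Distance to target:
d = sqrt((2.1 - -0.005)^2 + (-7.2 - 4.8232)^2)
= sqrt(4.4312 + 144.5577)
= 12.2061 m


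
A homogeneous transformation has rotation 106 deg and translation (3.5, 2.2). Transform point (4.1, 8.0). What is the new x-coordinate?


x' = cos(theta)*px - sin(theta)*py + tx
= -0.2756*4.1 - 0.9613*8.0 + 3.5
= -5.3202


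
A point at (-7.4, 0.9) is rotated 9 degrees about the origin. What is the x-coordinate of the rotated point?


x' = x*cos(theta) - y*sin(theta)
cos(9 deg) = 0.9877, sin(9 deg) = 0.1564
x' = -7.4 * 0.9877 - 0.9 * 0.1564
= -7.3089 - 0.1408
= -7.4497


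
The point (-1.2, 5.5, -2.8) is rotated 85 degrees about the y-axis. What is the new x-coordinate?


Rotation about y-axis: x' = x*cos(theta) + z*sin(theta)
= -1.2 * 0.0872 + -2.8 * 0.9962
= -2.8939


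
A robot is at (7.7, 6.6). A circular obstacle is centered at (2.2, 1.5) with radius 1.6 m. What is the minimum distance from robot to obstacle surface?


center_dist = sqrt((7.7-2.2)^2 + (6.6-1.5)^2)
= sqrt(30.25 + 26.01)
= 7.5007
min_dist = center_dist - radius = 7.5007 - 1.6 = 5.9007 m


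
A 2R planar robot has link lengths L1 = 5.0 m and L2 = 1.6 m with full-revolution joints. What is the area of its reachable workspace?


r_max = L1 + L2 = 6.6 m
r_min = |L1 - L2| = 3.4 m
Area = pi*(r_max^2 - r_min^2)
= pi*(43.56 - 11.56)
= pi * 32.0
= 100.531 m^2


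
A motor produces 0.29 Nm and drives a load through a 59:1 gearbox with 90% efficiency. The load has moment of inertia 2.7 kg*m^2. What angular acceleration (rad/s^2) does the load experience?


tau_out = tau_motor * N * eta
= 0.29 * 59 * 0.9 = 15.399 Nm
alpha = tau_out / I = 15.399 / 2.7
= 5.7033 rad/s^2


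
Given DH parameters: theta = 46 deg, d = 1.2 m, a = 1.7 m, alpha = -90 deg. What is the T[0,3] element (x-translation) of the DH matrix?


T[0,3] = a * cos(theta)
= 1.7 * cos(46 deg)
= 1.7 * 0.6947
= 1.1809


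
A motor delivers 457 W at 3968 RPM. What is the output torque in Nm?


omega = 3968 * 2*pi/60 = 415.528 rad/s
tau = P / omega = 457 / 415.528
= 1.0998 Nm


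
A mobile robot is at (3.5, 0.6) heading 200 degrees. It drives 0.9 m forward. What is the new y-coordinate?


y_new = y0 + d*sin(theta)
= 0.6 + 0.9*sin(200)
= 0.6 + -0.3078
= 0.2922


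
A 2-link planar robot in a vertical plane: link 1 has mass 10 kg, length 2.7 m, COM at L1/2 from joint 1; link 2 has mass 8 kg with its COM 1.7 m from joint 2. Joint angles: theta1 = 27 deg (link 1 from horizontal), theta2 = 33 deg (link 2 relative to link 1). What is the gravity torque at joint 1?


Horizontal distance from joint 1 to link-1 COM:
  x_c1 = (L1/2)*cos(t1) = 1.35 * 0.891 = 1.2029 m
Horizontal distance from joint 1 to link-2 COM:
  x_c2 = L1*cos(t1) + Lc2*cos(t1+t2)
       = 2.7*0.891 + 1.7*0.5 = 3.2557 m
tau1 = m1*g*x_c1 + m2*g*x_c2
     = 10*9.81*1.2029 + 8*9.81*3.2557
     = 118.0004 + 255.5087
     = 373.5092 Nm


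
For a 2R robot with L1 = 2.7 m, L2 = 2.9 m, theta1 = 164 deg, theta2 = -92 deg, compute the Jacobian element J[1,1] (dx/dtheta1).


J[1,1] = -L1*sin(t1) - L2*sin(t1+t2)
= -2.7*sin(164) - 2.9*sin(72)
= -3.5023


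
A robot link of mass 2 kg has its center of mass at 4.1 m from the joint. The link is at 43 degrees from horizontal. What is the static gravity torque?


tau = m*g*L*cos(angle)
= 2 * 9.81 * 4.1 * cos(43 deg)
= 2 * 9.81 * 4.1 * 0.7314
= 58.8316 Nm


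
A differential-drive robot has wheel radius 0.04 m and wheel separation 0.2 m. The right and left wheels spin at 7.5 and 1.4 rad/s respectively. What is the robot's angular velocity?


vR = r*wR = 0.04*7.5 = 0.3 m/s
vL = r*wL = 0.04*1.4 = 0.056 m/s
v = (vR+vL)/2 = 0.178 m/s
omega = (vR-vL)/L = 1.22 rad/s
angular velocity = 1.22 rad/s


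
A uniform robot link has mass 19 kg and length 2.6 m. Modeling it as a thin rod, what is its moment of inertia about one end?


I = (1/3) * m * L^2
= (1/3) * 19 * 2.6^2
= 0.333333 * 19 * 6.76
= 42.8133 kg*m^2


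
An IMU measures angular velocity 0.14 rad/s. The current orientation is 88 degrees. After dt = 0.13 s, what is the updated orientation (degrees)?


delta_theta = w * dt = 0.14 * 0.13 = 0.0182 rad
= 1.0428 deg
theta_new = 88 + 1.0428 = 89.0428 deg


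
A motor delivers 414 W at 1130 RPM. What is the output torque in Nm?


omega = 1130 * 2*pi/60 = 118.3333 rad/s
tau = P / omega = 414 / 118.3333
= 3.4986 Nm


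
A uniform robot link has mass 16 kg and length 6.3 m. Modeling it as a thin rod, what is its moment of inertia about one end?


I = (1/3) * m * L^2
= (1/3) * 16 * 6.3^2
= 0.333333 * 16 * 39.69
= 211.68 kg*m^2


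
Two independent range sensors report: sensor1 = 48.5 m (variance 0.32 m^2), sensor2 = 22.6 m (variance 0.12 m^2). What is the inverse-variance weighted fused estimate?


w1 = (1/var1) / (1/var1 + 1/var2)
   = 3.125 / (3.125 + 8.3333) = 0.2727
w2 = 1 - w1 = 0.7273
fused = w1*s1 + w2*s2 = 13.2273 + 16.4364
= 29.6636 m


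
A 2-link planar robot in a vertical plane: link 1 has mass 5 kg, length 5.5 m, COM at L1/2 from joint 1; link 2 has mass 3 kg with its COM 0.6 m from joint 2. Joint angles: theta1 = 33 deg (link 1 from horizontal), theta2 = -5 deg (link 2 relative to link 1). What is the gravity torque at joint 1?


Horizontal distance from joint 1 to link-1 COM:
  x_c1 = (L1/2)*cos(t1) = 2.75 * 0.8387 = 2.3063 m
Horizontal distance from joint 1 to link-2 COM:
  x_c2 = L1*cos(t1) + Lc2*cos(t1+t2)
       = 5.5*0.8387 + 0.6*0.8829 = 5.1425 m
tau1 = m1*g*x_c1 + m2*g*x_c2
     = 5*9.81*2.3063 + 3*9.81*5.1425
     = 113.1262 + 151.3425
     = 264.4687 Nm


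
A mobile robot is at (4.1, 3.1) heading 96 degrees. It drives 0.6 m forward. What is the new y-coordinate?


y_new = y0 + d*sin(theta)
= 3.1 + 0.6*sin(96)
= 3.1 + 0.5967
= 3.6967


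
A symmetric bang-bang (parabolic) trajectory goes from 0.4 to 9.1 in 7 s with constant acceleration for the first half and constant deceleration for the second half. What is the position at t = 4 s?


Symmetric rest-to-rest: each phase covers (pf-p0)/2 in time T/2. 0.5*a*(T/2)^2 = (pf-p0)/2 => a = 4*(pf-p0)/T^2
a = 4*(9.1-0.4)/7^2 = 0.7102
t = 4 is in the deceleration phase (t > T/2).
p = pf - 0.5*a*(T-t)^2 = 9.1 - 0.5*0.7102*3^2
= 5.9041


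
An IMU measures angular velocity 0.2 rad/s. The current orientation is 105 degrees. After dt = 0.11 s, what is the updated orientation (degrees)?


delta_theta = w * dt = 0.2 * 0.11 = 0.022 rad
= 1.2605 deg
theta_new = 105 + 1.2605 = 106.2605 deg


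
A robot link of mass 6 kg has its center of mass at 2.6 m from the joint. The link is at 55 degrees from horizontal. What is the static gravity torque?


tau = m*g*L*cos(angle)
= 6 * 9.81 * 2.6 * cos(55 deg)
= 6 * 9.81 * 2.6 * 0.5736
= 87.7778 Nm


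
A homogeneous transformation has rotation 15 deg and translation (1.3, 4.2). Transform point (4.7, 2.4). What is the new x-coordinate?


x' = cos(theta)*px - sin(theta)*py + tx
= 0.9659*4.7 - 0.2588*2.4 + 1.3
= 5.2187


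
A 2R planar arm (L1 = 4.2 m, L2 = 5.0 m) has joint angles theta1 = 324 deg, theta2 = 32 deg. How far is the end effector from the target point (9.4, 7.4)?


End effector via forward kinematics:
x = L1*cos(t1) + L2*cos(t1+t2) = 8.3857
y = L1*sin(t1) + L2*sin(t1+t2) = -2.8175
Distance to target:
d = sqrt((9.4 - 8.3857)^2 + (7.4 - -2.8175)^2)
= sqrt(1.0288 + 104.3969)
= 10.2677 m
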